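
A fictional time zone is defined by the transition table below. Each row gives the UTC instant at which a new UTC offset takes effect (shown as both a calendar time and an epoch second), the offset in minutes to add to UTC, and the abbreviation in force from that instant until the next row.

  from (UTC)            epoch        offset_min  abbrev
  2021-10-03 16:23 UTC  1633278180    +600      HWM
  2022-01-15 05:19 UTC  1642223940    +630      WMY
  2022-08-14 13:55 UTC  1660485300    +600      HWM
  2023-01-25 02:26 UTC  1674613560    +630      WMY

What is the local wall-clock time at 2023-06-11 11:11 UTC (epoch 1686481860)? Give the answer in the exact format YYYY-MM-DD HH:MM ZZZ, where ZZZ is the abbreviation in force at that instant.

Query: 2023-06-11 11:11 UTC
Rule 4/4 (WMY, +10:30): 2023-01-25 02:26 UTC ≤ query < +∞
11·60 + 11 + 630 = 1301 min
1301 = 0·1440 + 1301; 1301 = 21·60 + 41 → 21:41, same day
→ 2023-06-11 21:41 WMY

2023-06-11 21:41 WMY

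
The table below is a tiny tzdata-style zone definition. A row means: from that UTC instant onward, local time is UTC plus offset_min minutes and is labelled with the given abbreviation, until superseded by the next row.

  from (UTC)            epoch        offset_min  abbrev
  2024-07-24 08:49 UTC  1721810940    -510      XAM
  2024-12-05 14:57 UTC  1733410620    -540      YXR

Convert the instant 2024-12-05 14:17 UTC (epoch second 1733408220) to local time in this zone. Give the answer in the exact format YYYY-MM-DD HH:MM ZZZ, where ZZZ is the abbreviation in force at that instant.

2024-12-05 05:47 XAM

Query: 2024-12-05 14:17 UTC
Rule 1/2 (XAM, -08:30): 2024-07-24 08:49 UTC ≤ query < 2024-12-05 14:57 UTC
14·60 + 17 - 510 = 347 min
347 = 0·1440 + 347; 347 = 5·60 + 47 → 05:47, same day
→ 2024-12-05 05:47 XAM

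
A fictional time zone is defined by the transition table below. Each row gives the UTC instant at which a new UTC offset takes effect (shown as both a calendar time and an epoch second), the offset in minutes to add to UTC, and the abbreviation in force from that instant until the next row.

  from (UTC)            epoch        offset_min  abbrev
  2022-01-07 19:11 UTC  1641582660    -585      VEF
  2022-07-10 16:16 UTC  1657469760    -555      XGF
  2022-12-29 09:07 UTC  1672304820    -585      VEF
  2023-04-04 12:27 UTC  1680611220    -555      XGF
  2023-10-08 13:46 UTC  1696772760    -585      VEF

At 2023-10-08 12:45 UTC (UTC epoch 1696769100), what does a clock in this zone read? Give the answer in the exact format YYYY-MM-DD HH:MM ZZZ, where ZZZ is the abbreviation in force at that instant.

2023-10-08 03:30 XGF

Query: 2023-10-08 12:45 UTC
Rule 4/5 (XGF, -09:15): 2023-04-04 12:27 UTC ≤ query < 2023-10-08 13:46 UTC
12·60 + 45 - 555 = 210 min
210 = 0·1440 + 210; 210 = 3·60 + 30 → 03:30, same day
→ 2023-10-08 03:30 XGF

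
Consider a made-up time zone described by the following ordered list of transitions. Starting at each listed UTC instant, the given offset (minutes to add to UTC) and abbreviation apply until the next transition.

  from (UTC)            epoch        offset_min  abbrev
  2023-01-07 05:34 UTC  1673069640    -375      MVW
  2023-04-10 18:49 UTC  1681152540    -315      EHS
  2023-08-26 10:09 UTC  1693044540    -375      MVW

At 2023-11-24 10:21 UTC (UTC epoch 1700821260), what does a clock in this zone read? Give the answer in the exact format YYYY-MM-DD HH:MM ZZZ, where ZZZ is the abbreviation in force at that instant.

2023-11-24 04:06 MVW

Query: 2023-11-24 10:21 UTC
Rule 3/3 (MVW, -06:15): 2023-08-26 10:09 UTC ≤ query < +∞
10·60 + 21 - 375 = 246 min
246 = 0·1440 + 246; 246 = 4·60 + 6 → 04:06, same day
→ 2023-11-24 04:06 MVW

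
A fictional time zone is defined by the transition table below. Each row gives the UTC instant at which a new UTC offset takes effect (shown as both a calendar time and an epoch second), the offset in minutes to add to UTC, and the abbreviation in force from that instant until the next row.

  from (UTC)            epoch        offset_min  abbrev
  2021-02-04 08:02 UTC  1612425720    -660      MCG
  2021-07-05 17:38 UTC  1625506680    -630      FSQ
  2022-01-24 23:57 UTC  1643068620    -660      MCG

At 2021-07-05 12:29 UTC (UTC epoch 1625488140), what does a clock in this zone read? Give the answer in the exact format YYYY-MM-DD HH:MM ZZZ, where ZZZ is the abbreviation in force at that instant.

Query: 2021-07-05 12:29 UTC
Rule 1/3 (MCG, -11:00): 2021-02-04 08:02 UTC ≤ query < 2021-07-05 17:38 UTC
12·60 + 29 - 660 = 89 min
89 = 0·1440 + 89; 89 = 1·60 + 29 → 01:29, same day
→ 2021-07-05 01:29 MCG

2021-07-05 01:29 MCG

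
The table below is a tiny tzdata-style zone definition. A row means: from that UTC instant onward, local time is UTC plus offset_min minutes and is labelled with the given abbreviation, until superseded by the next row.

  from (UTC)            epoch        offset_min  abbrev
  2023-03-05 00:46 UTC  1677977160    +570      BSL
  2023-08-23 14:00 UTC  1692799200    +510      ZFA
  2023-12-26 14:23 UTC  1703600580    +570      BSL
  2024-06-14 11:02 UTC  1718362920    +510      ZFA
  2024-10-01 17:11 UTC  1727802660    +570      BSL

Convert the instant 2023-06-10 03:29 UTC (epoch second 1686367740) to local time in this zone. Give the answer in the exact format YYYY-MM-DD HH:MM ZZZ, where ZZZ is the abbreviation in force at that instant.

2023-06-10 12:59 BSL

Query: 2023-06-10 03:29 UTC
Rule 1/5 (BSL, +09:30): 2023-03-05 00:46 UTC ≤ query < 2023-08-23 14:00 UTC
3·60 + 29 + 570 = 779 min
779 = 0·1440 + 779; 779 = 12·60 + 59 → 12:59, same day
→ 2023-06-10 12:59 BSL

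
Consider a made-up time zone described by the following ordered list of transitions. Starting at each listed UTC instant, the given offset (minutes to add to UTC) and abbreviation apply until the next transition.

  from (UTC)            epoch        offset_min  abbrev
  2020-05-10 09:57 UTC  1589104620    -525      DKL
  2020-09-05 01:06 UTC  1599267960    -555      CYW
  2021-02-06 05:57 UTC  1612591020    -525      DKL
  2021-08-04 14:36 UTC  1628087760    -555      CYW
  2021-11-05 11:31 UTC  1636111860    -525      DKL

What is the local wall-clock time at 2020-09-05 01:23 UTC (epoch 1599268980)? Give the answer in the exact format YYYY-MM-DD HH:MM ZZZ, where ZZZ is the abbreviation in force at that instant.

Query: 2020-09-05 01:23 UTC
Rule 2/5 (CYW, -09:15): 2020-09-05 01:06 UTC ≤ query < 2021-02-06 05:57 UTC
1·60 + 23 - 555 = -472 min
-472 = -1·1440 + 968; 968 = 16·60 + 8 → 16:08, 2020-09-05 - 1 day = 2020-09-04
→ 2020-09-04 16:08 CYW

2020-09-04 16:08 CYW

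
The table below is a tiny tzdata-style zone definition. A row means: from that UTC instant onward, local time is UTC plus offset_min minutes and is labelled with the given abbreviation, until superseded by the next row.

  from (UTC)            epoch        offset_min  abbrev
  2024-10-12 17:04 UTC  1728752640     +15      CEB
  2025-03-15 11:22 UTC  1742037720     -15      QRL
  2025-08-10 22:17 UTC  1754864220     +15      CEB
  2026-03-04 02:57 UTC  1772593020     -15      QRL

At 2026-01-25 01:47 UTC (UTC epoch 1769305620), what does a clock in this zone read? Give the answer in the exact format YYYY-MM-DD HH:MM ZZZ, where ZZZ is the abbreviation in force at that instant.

2026-01-25 02:02 CEB

Query: 2026-01-25 01:47 UTC
Rule 3/4 (CEB, +00:15): 2025-08-10 22:17 UTC ≤ query < 2026-03-04 02:57 UTC
1·60 + 47 + 15 = 122 min
122 = 0·1440 + 122; 122 = 2·60 + 2 → 02:02, same day
→ 2026-01-25 02:02 CEB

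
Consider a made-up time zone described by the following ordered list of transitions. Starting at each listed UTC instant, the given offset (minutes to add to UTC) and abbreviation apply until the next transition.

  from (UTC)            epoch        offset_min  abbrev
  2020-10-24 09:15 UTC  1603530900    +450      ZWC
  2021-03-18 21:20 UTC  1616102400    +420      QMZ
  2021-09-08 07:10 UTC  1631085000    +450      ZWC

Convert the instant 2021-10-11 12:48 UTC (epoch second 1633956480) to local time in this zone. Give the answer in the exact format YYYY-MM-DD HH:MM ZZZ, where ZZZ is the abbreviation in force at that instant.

Query: 2021-10-11 12:48 UTC
Rule 3/3 (ZWC, +07:30): 2021-09-08 07:10 UTC ≤ query < +∞
12·60 + 48 + 450 = 1218 min
1218 = 0·1440 + 1218; 1218 = 20·60 + 18 → 20:18, same day
→ 2021-10-11 20:18 ZWC

2021-10-11 20:18 ZWC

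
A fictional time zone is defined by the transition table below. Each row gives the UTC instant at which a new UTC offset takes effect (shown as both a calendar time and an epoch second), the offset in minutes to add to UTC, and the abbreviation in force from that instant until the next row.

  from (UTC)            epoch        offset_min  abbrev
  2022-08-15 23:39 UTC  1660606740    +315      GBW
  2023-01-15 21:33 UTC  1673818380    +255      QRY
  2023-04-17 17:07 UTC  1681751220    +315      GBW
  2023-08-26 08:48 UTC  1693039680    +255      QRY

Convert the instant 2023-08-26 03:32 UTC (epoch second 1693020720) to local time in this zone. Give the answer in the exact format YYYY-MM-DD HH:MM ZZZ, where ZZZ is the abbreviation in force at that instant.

2023-08-26 08:47 GBW

Query: 2023-08-26 03:32 UTC
Rule 3/4 (GBW, +05:15): 2023-04-17 17:07 UTC ≤ query < 2023-08-26 08:48 UTC
3·60 + 32 + 315 = 527 min
527 = 0·1440 + 527; 527 = 8·60 + 47 → 08:47, same day
→ 2023-08-26 08:47 GBW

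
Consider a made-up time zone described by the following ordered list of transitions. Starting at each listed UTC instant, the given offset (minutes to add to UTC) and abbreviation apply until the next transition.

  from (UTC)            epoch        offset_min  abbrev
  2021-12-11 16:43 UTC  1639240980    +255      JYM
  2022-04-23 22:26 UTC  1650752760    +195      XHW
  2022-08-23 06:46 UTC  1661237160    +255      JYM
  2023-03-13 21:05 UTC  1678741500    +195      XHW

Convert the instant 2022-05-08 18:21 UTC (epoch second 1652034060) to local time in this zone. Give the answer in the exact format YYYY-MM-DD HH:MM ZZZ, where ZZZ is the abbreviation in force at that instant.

Query: 2022-05-08 18:21 UTC
Rule 2/4 (XHW, +03:15): 2022-04-23 22:26 UTC ≤ query < 2022-08-23 06:46 UTC
18·60 + 21 + 195 = 1296 min
1296 = 0·1440 + 1296; 1296 = 21·60 + 36 → 21:36, same day
→ 2022-05-08 21:36 XHW

2022-05-08 21:36 XHW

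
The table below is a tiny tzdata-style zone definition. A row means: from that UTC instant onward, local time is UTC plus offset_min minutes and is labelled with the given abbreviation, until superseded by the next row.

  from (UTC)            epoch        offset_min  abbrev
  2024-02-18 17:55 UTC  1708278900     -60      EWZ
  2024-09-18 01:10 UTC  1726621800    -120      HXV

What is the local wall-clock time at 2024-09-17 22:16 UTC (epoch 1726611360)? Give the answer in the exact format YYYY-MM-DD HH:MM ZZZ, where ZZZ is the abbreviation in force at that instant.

2024-09-17 21:16 EWZ

Query: 2024-09-17 22:16 UTC
Rule 1/2 (EWZ, -01:00): 2024-02-18 17:55 UTC ≤ query < 2024-09-18 01:10 UTC
22·60 + 16 - 60 = 1276 min
1276 = 0·1440 + 1276; 1276 = 21·60 + 16 → 21:16, same day
→ 2024-09-17 21:16 EWZ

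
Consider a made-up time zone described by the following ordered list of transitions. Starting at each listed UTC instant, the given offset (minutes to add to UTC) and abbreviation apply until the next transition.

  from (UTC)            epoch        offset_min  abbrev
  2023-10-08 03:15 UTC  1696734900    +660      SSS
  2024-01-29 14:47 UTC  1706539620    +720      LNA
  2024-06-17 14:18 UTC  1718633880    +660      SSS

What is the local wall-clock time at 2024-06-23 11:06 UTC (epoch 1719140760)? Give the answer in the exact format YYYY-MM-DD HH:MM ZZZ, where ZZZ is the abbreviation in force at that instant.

Query: 2024-06-23 11:06 UTC
Rule 3/3 (SSS, +11:00): 2024-06-17 14:18 UTC ≤ query < +∞
11·60 + 6 + 660 = 1326 min
1326 = 0·1440 + 1326; 1326 = 22·60 + 6 → 22:06, same day
→ 2024-06-23 22:06 SSS

2024-06-23 22:06 SSS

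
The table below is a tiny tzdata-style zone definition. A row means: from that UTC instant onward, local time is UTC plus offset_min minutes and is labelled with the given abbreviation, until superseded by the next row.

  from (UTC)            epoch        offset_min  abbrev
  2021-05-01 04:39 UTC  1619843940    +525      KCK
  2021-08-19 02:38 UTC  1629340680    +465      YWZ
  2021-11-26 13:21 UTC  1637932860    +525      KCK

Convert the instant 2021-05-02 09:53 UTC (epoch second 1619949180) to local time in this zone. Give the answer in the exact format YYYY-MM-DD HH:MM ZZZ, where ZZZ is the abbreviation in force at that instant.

2021-05-02 18:38 KCK

Query: 2021-05-02 09:53 UTC
Rule 1/3 (KCK, +08:45): 2021-05-01 04:39 UTC ≤ query < 2021-08-19 02:38 UTC
9·60 + 53 + 525 = 1118 min
1118 = 0·1440 + 1118; 1118 = 18·60 + 38 → 18:38, same day
→ 2021-05-02 18:38 KCK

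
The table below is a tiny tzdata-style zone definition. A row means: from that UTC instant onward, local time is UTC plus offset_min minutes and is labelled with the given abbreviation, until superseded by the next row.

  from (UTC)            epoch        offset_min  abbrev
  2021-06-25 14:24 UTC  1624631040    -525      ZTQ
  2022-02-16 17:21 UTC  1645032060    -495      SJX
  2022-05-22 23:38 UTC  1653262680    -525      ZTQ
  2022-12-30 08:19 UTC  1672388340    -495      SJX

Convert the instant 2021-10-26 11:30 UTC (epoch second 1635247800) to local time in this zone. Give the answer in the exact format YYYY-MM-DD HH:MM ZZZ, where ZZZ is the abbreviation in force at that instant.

2021-10-26 02:45 ZTQ

Query: 2021-10-26 11:30 UTC
Rule 1/4 (ZTQ, -08:45): 2021-06-25 14:24 UTC ≤ query < 2022-02-16 17:21 UTC
11·60 + 30 - 525 = 165 min
165 = 0·1440 + 165; 165 = 2·60 + 45 → 02:45, same day
→ 2021-10-26 02:45 ZTQ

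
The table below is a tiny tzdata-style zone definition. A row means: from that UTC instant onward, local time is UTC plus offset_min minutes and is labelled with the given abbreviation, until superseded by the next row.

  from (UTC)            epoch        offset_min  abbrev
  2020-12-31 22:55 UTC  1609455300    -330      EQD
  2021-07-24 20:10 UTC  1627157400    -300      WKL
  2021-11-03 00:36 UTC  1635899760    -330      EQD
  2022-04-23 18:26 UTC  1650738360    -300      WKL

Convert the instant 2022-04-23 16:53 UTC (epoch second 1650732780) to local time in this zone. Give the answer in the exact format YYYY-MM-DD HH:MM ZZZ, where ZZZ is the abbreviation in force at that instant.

2022-04-23 11:23 EQD

Query: 2022-04-23 16:53 UTC
Rule 3/4 (EQD, -05:30): 2021-11-03 00:36 UTC ≤ query < 2022-04-23 18:26 UTC
16·60 + 53 - 330 = 683 min
683 = 0·1440 + 683; 683 = 11·60 + 23 → 11:23, same day
→ 2022-04-23 11:23 EQD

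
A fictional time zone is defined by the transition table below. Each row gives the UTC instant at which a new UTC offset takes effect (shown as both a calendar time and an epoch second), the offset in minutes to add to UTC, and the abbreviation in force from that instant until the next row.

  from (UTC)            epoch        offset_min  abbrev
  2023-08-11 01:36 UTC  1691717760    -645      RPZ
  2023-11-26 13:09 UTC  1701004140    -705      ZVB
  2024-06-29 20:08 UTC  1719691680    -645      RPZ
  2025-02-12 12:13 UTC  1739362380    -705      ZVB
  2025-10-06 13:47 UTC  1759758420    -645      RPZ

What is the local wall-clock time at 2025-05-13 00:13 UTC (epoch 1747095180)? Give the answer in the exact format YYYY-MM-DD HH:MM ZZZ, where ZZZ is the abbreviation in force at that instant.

Query: 2025-05-13 00:13 UTC
Rule 4/5 (ZVB, -11:45): 2025-02-12 12:13 UTC ≤ query < 2025-10-06 13:47 UTC
0·60 + 13 - 705 = -692 min
-692 = -1·1440 + 748; 748 = 12·60 + 28 → 12:28, 2025-05-13 - 1 day = 2025-05-12
→ 2025-05-12 12:28 ZVB

2025-05-12 12:28 ZVB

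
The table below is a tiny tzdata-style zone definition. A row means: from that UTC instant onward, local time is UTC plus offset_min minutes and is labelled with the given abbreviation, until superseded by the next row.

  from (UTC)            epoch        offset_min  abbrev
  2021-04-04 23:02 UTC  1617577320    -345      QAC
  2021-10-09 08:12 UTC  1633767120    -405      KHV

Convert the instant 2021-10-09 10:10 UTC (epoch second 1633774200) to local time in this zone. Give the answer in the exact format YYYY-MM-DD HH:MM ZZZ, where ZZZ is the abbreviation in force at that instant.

2021-10-09 03:25 KHV

Query: 2021-10-09 10:10 UTC
Rule 2/2 (KHV, -06:45): 2021-10-09 08:12 UTC ≤ query < +∞
10·60 + 10 - 405 = 205 min
205 = 0·1440 + 205; 205 = 3·60 + 25 → 03:25, same day
→ 2021-10-09 03:25 KHV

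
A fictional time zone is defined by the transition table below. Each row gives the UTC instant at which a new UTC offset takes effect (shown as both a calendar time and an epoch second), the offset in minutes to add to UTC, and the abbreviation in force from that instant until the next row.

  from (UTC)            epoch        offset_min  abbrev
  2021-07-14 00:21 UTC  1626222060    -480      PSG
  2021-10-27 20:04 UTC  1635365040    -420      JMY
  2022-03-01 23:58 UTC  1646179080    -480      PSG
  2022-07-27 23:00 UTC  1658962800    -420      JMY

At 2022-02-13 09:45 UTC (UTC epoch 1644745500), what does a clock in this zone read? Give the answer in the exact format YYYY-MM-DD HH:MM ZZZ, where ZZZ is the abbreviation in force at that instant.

2022-02-13 02:45 JMY

Query: 2022-02-13 09:45 UTC
Rule 2/4 (JMY, -07:00): 2021-10-27 20:04 UTC ≤ query < 2022-03-01 23:58 UTC
9·60 + 45 - 420 = 165 min
165 = 0·1440 + 165; 165 = 2·60 + 45 → 02:45, same day
→ 2022-02-13 02:45 JMY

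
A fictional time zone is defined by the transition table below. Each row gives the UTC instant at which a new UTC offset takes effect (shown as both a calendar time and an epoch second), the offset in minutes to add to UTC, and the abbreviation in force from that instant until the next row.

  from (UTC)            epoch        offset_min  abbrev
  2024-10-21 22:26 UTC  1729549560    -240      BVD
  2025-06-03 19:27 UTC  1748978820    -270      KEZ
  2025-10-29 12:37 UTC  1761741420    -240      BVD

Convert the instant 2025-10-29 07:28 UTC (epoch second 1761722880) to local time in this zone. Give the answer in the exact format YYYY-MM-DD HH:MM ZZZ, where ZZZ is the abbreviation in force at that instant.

2025-10-29 02:58 KEZ

Query: 2025-10-29 07:28 UTC
Rule 2/3 (KEZ, -04:30): 2025-06-03 19:27 UTC ≤ query < 2025-10-29 12:37 UTC
7·60 + 28 - 270 = 178 min
178 = 0·1440 + 178; 178 = 2·60 + 58 → 02:58, same day
→ 2025-10-29 02:58 KEZ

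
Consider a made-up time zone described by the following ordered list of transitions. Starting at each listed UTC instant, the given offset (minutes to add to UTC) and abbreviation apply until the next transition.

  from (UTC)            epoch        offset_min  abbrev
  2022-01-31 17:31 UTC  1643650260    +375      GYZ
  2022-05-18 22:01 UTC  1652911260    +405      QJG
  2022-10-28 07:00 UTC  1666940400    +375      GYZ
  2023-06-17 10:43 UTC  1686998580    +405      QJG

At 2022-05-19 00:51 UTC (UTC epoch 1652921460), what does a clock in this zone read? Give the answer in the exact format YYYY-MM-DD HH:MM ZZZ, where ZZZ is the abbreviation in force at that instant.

Query: 2022-05-19 00:51 UTC
Rule 2/4 (QJG, +06:45): 2022-05-18 22:01 UTC ≤ query < 2022-10-28 07:00 UTC
0·60 + 51 + 405 = 456 min
456 = 0·1440 + 456; 456 = 7·60 + 36 → 07:36, same day
→ 2022-05-19 07:36 QJG

2022-05-19 07:36 QJG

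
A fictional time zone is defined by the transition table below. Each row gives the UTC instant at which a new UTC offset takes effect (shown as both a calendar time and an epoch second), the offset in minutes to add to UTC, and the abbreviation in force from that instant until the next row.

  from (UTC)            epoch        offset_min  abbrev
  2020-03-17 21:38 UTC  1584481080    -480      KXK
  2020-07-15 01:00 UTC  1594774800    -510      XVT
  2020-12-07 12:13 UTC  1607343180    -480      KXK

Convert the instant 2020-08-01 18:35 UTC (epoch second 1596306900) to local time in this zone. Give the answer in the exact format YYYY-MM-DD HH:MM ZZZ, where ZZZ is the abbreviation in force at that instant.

Query: 2020-08-01 18:35 UTC
Rule 2/3 (XVT, -08:30): 2020-07-15 01:00 UTC ≤ query < 2020-12-07 12:13 UTC
18·60 + 35 - 510 = 605 min
605 = 0·1440 + 605; 605 = 10·60 + 5 → 10:05, same day
→ 2020-08-01 10:05 XVT

2020-08-01 10:05 XVT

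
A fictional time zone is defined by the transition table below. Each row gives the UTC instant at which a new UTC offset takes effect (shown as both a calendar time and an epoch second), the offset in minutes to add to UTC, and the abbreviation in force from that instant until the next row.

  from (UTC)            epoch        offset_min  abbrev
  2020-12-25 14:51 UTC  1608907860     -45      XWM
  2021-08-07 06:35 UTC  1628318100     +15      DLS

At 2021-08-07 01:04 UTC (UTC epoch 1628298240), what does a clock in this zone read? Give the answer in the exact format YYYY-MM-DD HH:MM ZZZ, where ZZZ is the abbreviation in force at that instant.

Query: 2021-08-07 01:04 UTC
Rule 1/2 (XWM, -00:45): 2020-12-25 14:51 UTC ≤ query < 2021-08-07 06:35 UTC
1·60 + 4 - 45 = 19 min
19 = 0·1440 + 19; 19 = 0·60 + 19 → 00:19, same day
→ 2021-08-07 00:19 XWM

2021-08-07 00:19 XWM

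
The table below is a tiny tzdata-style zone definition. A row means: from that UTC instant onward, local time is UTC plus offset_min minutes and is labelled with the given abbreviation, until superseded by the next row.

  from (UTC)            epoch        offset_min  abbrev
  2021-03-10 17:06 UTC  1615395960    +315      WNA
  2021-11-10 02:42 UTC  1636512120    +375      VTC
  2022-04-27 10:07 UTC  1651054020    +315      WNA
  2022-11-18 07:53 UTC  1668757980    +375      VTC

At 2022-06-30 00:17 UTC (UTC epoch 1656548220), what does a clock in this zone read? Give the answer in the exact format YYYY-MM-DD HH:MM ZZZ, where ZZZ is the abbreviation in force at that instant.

Query: 2022-06-30 00:17 UTC
Rule 3/4 (WNA, +05:15): 2022-04-27 10:07 UTC ≤ query < 2022-11-18 07:53 UTC
0·60 + 17 + 315 = 332 min
332 = 0·1440 + 332; 332 = 5·60 + 32 → 05:32, same day
→ 2022-06-30 05:32 WNA

2022-06-30 05:32 WNA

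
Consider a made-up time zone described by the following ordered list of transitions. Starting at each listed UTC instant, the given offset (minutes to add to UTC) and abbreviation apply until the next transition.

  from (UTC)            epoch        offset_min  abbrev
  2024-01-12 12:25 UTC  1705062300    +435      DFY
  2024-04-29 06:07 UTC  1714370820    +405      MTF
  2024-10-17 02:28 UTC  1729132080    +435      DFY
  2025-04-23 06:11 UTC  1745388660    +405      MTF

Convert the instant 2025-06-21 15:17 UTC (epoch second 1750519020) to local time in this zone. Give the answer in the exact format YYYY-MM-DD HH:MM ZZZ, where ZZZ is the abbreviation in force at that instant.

2025-06-21 22:02 MTF

Query: 2025-06-21 15:17 UTC
Rule 4/4 (MTF, +06:45): 2025-04-23 06:11 UTC ≤ query < +∞
15·60 + 17 + 405 = 1322 min
1322 = 0·1440 + 1322; 1322 = 22·60 + 2 → 22:02, same day
→ 2025-06-21 22:02 MTF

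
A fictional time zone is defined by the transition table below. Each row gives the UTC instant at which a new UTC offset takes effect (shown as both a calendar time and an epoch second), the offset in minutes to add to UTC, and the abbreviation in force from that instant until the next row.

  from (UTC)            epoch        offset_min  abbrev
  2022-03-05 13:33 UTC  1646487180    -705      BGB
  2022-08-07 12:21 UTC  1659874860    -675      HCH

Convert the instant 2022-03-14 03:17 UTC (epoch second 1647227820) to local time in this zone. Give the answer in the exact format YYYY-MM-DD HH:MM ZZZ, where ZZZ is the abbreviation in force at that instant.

Query: 2022-03-14 03:17 UTC
Rule 1/2 (BGB, -11:45): 2022-03-05 13:33 UTC ≤ query < 2022-08-07 12:21 UTC
3·60 + 17 - 705 = -508 min
-508 = -1·1440 + 932; 932 = 15·60 + 32 → 15:32, 2022-03-14 - 1 day = 2022-03-13
→ 2022-03-13 15:32 BGB

2022-03-13 15:32 BGB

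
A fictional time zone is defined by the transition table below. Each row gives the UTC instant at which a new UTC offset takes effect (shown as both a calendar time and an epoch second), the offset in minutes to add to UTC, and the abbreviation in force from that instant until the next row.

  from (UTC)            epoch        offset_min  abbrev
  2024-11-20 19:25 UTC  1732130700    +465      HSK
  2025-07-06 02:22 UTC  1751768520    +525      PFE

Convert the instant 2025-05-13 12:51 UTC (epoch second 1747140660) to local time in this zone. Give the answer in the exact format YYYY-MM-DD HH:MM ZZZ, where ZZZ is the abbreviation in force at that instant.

Query: 2025-05-13 12:51 UTC
Rule 1/2 (HSK, +07:45): 2024-11-20 19:25 UTC ≤ query < 2025-07-06 02:22 UTC
12·60 + 51 + 465 = 1236 min
1236 = 0·1440 + 1236; 1236 = 20·60 + 36 → 20:36, same day
→ 2025-05-13 20:36 HSK

2025-05-13 20:36 HSK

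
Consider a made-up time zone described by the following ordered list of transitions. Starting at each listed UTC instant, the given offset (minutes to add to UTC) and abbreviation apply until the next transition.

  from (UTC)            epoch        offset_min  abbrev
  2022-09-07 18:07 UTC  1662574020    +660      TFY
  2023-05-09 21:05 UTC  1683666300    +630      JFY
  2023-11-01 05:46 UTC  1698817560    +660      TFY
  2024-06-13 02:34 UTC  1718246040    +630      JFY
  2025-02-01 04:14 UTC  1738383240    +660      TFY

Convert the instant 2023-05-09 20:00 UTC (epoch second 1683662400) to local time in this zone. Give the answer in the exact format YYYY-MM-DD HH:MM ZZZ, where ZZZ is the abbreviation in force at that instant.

Query: 2023-05-09 20:00 UTC
Rule 1/5 (TFY, +11:00): 2022-09-07 18:07 UTC ≤ query < 2023-05-09 21:05 UTC
20·60 + 0 + 660 = 1860 min
1860 = 1·1440 + 420; 420 = 7·60 + 0 → 07:00, 2023-05-09 + 1 day = 2023-05-10
→ 2023-05-10 07:00 TFY

2023-05-10 07:00 TFY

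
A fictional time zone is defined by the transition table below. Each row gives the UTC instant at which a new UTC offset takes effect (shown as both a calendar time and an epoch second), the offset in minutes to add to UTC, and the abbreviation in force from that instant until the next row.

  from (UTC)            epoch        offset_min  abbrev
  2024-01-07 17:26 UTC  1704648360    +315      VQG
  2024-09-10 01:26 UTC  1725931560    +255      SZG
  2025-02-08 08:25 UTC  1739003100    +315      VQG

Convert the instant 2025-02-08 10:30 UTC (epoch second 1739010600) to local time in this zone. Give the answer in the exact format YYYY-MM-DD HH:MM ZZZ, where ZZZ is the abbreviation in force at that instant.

2025-02-08 15:45 VQG

Query: 2025-02-08 10:30 UTC
Rule 3/3 (VQG, +05:15): 2025-02-08 08:25 UTC ≤ query < +∞
10·60 + 30 + 315 = 945 min
945 = 0·1440 + 945; 945 = 15·60 + 45 → 15:45, same day
→ 2025-02-08 15:45 VQG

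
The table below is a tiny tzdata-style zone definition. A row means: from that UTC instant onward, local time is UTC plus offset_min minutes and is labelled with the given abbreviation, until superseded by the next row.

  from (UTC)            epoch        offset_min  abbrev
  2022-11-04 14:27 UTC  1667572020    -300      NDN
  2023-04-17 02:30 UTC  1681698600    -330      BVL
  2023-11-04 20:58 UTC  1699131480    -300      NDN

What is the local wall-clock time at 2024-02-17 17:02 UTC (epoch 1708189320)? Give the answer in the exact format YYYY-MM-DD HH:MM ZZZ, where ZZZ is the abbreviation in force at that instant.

Query: 2024-02-17 17:02 UTC
Rule 3/3 (NDN, -05:00): 2023-11-04 20:58 UTC ≤ query < +∞
17·60 + 2 - 300 = 722 min
722 = 0·1440 + 722; 722 = 12·60 + 2 → 12:02, same day
→ 2024-02-17 12:02 NDN

2024-02-17 12:02 NDN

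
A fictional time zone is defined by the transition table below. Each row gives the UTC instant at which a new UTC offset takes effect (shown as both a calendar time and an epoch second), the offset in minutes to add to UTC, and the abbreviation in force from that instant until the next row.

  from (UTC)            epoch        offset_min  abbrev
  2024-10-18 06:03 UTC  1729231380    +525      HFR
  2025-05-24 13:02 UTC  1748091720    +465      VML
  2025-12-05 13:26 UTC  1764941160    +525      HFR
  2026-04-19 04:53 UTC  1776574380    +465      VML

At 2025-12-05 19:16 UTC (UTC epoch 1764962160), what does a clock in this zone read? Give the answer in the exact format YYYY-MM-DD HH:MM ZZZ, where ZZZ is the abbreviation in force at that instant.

Query: 2025-12-05 19:16 UTC
Rule 3/4 (HFR, +08:45): 2025-12-05 13:26 UTC ≤ query < 2026-04-19 04:53 UTC
19·60 + 16 + 525 = 1681 min
1681 = 1·1440 + 241; 241 = 4·60 + 1 → 04:01, 2025-12-05 + 1 day = 2025-12-06
→ 2025-12-06 04:01 HFR

2025-12-06 04:01 HFR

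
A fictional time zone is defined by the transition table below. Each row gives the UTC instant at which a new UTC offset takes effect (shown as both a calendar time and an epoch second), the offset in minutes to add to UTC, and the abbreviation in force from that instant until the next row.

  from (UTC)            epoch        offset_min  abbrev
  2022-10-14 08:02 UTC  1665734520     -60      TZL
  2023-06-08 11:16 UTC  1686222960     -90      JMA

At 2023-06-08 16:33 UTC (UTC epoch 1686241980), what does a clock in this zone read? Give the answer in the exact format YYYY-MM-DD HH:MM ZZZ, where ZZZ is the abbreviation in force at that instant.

2023-06-08 15:03 JMA

Query: 2023-06-08 16:33 UTC
Rule 2/2 (JMA, -01:30): 2023-06-08 11:16 UTC ≤ query < +∞
16·60 + 33 - 90 = 903 min
903 = 0·1440 + 903; 903 = 15·60 + 3 → 15:03, same day
→ 2023-06-08 15:03 JMA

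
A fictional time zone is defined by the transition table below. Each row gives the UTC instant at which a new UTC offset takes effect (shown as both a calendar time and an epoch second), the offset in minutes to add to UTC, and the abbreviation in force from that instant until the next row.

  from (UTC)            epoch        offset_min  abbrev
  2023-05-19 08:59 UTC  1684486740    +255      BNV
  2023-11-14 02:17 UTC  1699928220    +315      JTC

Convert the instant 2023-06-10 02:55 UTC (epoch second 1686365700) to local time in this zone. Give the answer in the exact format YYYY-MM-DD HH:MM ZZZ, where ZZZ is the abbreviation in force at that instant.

Query: 2023-06-10 02:55 UTC
Rule 1/2 (BNV, +04:15): 2023-05-19 08:59 UTC ≤ query < 2023-11-14 02:17 UTC
2·60 + 55 + 255 = 430 min
430 = 0·1440 + 430; 430 = 7·60 + 10 → 07:10, same day
→ 2023-06-10 07:10 BNV

2023-06-10 07:10 BNV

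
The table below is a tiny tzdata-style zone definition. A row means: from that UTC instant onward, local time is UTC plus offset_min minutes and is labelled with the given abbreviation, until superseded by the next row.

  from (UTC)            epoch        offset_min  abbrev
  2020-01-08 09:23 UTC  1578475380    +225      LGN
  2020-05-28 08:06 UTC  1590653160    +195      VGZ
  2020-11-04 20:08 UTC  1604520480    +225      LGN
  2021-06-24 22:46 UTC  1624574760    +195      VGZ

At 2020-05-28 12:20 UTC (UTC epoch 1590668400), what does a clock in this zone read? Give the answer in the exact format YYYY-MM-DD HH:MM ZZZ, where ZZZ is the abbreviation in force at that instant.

2020-05-28 15:35 VGZ

Query: 2020-05-28 12:20 UTC
Rule 2/4 (VGZ, +03:15): 2020-05-28 08:06 UTC ≤ query < 2020-11-04 20:08 UTC
12·60 + 20 + 195 = 935 min
935 = 0·1440 + 935; 935 = 15·60 + 35 → 15:35, same day
→ 2020-05-28 15:35 VGZ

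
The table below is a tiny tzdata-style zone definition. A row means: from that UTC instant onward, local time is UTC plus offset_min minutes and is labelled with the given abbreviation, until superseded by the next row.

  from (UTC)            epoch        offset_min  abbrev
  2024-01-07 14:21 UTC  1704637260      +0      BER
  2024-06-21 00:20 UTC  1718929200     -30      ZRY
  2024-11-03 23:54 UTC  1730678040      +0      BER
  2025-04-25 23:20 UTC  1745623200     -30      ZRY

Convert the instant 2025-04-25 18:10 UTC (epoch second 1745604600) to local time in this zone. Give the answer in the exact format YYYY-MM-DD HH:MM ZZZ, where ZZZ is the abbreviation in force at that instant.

Query: 2025-04-25 18:10 UTC
Rule 3/4 (BER, +00:00): 2024-11-03 23:54 UTC ≤ query < 2025-04-25 23:20 UTC
18·60 + 10 + 0 = 1090 min
1090 = 0·1440 + 1090; 1090 = 18·60 + 10 → 18:10, same day
→ 2025-04-25 18:10 BER

2025-04-25 18:10 BER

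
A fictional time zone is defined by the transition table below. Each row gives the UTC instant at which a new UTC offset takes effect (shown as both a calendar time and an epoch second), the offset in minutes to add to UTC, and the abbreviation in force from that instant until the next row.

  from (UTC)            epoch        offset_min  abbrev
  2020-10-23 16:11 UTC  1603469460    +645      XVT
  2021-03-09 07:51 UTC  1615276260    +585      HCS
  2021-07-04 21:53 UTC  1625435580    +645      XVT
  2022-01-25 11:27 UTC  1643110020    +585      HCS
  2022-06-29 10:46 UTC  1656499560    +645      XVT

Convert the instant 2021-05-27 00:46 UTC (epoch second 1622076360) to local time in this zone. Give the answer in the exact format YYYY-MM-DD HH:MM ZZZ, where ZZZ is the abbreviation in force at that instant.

2021-05-27 10:31 HCS

Query: 2021-05-27 00:46 UTC
Rule 2/5 (HCS, +09:45): 2021-03-09 07:51 UTC ≤ query < 2021-07-04 21:53 UTC
0·60 + 46 + 585 = 631 min
631 = 0·1440 + 631; 631 = 10·60 + 31 → 10:31, same day
→ 2021-05-27 10:31 HCS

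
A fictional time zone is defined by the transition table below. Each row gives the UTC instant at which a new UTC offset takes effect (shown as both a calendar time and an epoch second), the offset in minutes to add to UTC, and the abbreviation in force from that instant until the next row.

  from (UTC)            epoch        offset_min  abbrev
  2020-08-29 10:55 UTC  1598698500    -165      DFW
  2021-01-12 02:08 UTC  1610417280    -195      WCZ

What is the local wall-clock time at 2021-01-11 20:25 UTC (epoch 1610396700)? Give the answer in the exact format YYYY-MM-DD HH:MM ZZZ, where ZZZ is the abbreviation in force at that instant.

2021-01-11 17:40 DFW

Query: 2021-01-11 20:25 UTC
Rule 1/2 (DFW, -02:45): 2020-08-29 10:55 UTC ≤ query < 2021-01-12 02:08 UTC
20·60 + 25 - 165 = 1060 min
1060 = 0·1440 + 1060; 1060 = 17·60 + 40 → 17:40, same day
→ 2021-01-11 17:40 DFW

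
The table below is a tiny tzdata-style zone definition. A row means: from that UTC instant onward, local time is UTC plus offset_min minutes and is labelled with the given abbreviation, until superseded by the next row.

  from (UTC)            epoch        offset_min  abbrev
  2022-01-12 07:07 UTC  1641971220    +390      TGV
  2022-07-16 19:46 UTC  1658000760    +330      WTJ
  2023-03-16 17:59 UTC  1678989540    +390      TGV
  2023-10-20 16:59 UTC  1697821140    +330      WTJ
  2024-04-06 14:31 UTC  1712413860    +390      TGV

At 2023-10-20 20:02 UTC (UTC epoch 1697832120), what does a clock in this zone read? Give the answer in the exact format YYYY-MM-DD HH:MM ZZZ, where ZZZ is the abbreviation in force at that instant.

2023-10-21 01:32 WTJ

Query: 2023-10-20 20:02 UTC
Rule 4/5 (WTJ, +05:30): 2023-10-20 16:59 UTC ≤ query < 2024-04-06 14:31 UTC
20·60 + 2 + 330 = 1532 min
1532 = 1·1440 + 92; 92 = 1·60 + 32 → 01:32, 2023-10-20 + 1 day = 2023-10-21
→ 2023-10-21 01:32 WTJ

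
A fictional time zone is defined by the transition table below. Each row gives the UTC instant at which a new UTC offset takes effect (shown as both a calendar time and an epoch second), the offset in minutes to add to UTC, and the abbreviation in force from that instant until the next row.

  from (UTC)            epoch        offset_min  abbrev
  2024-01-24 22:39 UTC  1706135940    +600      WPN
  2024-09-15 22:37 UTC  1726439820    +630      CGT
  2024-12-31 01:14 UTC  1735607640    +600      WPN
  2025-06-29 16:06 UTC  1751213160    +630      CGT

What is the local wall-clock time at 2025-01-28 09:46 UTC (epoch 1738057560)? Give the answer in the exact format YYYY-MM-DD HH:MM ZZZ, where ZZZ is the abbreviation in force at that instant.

Query: 2025-01-28 09:46 UTC
Rule 3/4 (WPN, +10:00): 2024-12-31 01:14 UTC ≤ query < 2025-06-29 16:06 UTC
9·60 + 46 + 600 = 1186 min
1186 = 0·1440 + 1186; 1186 = 19·60 + 46 → 19:46, same day
→ 2025-01-28 19:46 WPN

2025-01-28 19:46 WPN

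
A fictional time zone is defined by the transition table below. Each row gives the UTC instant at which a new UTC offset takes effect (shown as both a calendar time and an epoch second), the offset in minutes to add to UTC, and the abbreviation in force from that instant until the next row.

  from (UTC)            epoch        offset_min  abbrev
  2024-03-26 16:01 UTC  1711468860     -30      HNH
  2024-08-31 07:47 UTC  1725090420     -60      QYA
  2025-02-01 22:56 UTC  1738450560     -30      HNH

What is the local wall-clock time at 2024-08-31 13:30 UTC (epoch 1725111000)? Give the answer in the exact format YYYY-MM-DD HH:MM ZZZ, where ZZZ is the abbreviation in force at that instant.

Query: 2024-08-31 13:30 UTC
Rule 2/3 (QYA, -01:00): 2024-08-31 07:47 UTC ≤ query < 2025-02-01 22:56 UTC
13·60 + 30 - 60 = 750 min
750 = 0·1440 + 750; 750 = 12·60 + 30 → 12:30, same day
→ 2024-08-31 12:30 QYA

2024-08-31 12:30 QYA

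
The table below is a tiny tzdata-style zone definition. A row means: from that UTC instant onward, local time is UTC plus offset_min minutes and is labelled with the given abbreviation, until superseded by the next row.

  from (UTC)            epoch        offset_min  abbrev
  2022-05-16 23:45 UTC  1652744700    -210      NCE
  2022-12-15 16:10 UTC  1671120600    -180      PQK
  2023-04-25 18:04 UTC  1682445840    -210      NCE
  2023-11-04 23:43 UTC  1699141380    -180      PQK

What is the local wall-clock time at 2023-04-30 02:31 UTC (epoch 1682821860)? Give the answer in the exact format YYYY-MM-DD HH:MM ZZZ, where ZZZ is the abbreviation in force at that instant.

Query: 2023-04-30 02:31 UTC
Rule 3/4 (NCE, -03:30): 2023-04-25 18:04 UTC ≤ query < 2023-11-04 23:43 UTC
2·60 + 31 - 210 = -59 min
-59 = -1·1440 + 1381; 1381 = 23·60 + 1 → 23:01, 2023-04-30 - 1 day = 2023-04-29
→ 2023-04-29 23:01 NCE

2023-04-29 23:01 NCE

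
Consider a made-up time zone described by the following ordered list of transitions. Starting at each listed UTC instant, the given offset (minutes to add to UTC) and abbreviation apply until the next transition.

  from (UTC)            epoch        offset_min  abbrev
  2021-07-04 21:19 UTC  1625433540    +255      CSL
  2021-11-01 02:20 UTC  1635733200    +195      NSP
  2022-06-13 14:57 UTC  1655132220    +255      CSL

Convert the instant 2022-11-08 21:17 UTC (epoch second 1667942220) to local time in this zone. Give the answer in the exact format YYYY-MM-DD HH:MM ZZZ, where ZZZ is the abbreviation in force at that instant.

2022-11-09 01:32 CSL

Query: 2022-11-08 21:17 UTC
Rule 3/3 (CSL, +04:15): 2022-06-13 14:57 UTC ≤ query < +∞
21·60 + 17 + 255 = 1532 min
1532 = 1·1440 + 92; 92 = 1·60 + 32 → 01:32, 2022-11-08 + 1 day = 2022-11-09
→ 2022-11-09 01:32 CSL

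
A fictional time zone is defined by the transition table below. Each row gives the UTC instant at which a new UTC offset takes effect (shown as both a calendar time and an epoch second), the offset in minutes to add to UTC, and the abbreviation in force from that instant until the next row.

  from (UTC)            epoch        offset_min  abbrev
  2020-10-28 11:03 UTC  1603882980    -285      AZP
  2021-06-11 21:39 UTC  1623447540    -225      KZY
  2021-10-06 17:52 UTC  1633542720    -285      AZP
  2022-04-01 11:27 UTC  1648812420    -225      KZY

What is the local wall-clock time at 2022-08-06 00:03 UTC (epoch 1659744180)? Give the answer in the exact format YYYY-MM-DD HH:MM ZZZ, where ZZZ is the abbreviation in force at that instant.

2022-08-05 20:18 KZY

Query: 2022-08-06 00:03 UTC
Rule 4/4 (KZY, -03:45): 2022-04-01 11:27 UTC ≤ query < +∞
0·60 + 3 - 225 = -222 min
-222 = -1·1440 + 1218; 1218 = 20·60 + 18 → 20:18, 2022-08-06 - 1 day = 2022-08-05
→ 2022-08-05 20:18 KZY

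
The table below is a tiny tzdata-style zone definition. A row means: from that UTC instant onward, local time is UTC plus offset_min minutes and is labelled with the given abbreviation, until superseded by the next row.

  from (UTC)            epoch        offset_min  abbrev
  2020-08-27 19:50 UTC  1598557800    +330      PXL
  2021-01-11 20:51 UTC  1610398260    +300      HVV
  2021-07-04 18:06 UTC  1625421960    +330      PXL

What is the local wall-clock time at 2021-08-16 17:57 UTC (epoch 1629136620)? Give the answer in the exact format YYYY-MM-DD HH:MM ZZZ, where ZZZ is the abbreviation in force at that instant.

Query: 2021-08-16 17:57 UTC
Rule 3/3 (PXL, +05:30): 2021-07-04 18:06 UTC ≤ query < +∞
17·60 + 57 + 330 = 1407 min
1407 = 0·1440 + 1407; 1407 = 23·60 + 27 → 23:27, same day
→ 2021-08-16 23:27 PXL

2021-08-16 23:27 PXL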